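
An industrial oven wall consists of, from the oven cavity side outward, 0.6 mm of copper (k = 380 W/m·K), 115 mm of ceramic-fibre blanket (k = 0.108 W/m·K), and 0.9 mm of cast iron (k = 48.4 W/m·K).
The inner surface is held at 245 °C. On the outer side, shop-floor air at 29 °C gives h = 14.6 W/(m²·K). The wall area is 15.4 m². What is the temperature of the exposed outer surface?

T ≈ 42.1 °C

Thermal resistances in series:
R_copper = L/(kA) = 0.0006/(380×15.4) = 1.025×10^-7 K/W
R_ceramic-fibre blanket = L/(kA) = 0.115/(0.108×15.4) = 0.06914 K/W
R_cast iron = L/(kA) = 0.0009/(48.4×15.4) = 1.207×10^-6 K/W
R_outer film = 1/(h_o·A) = 1/(14.6×15.4) = 0.004448 K/W
R_total = 0.07359 K/W;  Q = ΔT/R_total = 216/0.07359 = 2935 W
T_interface = T_inner − Q·ΣR(inner→interface) = 245 − 2940×0.06915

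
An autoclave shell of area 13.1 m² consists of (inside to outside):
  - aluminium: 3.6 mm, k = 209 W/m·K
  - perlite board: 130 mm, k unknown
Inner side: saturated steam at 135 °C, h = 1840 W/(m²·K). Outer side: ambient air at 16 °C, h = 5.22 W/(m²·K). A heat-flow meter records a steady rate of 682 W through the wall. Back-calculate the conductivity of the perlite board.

k ≈ 0.0621 W/(m·K)

Series thermal resistances:
R_inner film = 1/(h_i·A) = 1/(1840×13.1) = 4.149×10^-5 K/W
R_aluminium = L/(kA) = 0.0036/(209×13.1) = 1.315×10^-6 K/W
R_outer film = 1/(h_o·A) = 1/(5.22×13.1) = 0.01462 K/W
Sum of known resistances R_other = 0.01467 K/W
Total R = ΔT/Q = 119/682 = 0.1745 K/W
R_perlite board = R_total − R_other = 0.1598 K/W
k = L/(R·A) = 0.13/(0.1598×13.1)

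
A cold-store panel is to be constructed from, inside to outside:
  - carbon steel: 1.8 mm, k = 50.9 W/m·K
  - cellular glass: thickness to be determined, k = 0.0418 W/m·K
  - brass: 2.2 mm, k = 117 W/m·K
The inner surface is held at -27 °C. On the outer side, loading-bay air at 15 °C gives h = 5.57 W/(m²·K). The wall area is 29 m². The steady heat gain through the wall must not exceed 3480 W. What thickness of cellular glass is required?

Series thermal resistances:
R_carbon steel = L/(kA) = 0.0018/(50.9×29) = 1.219×10^-6 K/W
R_brass = L/(kA) = 0.0022/(117×29) = 6.484×10^-7 K/W
R_outer film = 1/(h_o·A) = 1/(5.57×29) = 0.006191 K/W
Sum of the known resistances R_other = 0.006193 K/W
Required total resistance R_tot = ΔT/Q_allow = 42/3480 = 0.01207 K/W
R_cellular glass = R_tot − R_other = 0.005876 K/W
L = R·k·A = 0.005876×0.0418×29

L ≈ 7.12 mm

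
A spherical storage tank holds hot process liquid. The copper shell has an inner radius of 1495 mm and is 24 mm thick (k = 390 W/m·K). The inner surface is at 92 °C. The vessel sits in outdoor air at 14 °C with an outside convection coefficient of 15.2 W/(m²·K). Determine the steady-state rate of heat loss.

Q ≈ 34300 W

Each spherical layer contributes R = (1/r_i − 1/r_o)/(4πk):
R_copper shell = (1/1.495 − 1/1.519)/(4π×390) = 2.156×10^-6 K/W
R_outer film = 1/(h·4πr_o²) = 1/(15.2×4π×1.519²) = 0.002269 K/W
R_total = 0.002271 K/W
Q = ΔT/R_total = 78/0.002271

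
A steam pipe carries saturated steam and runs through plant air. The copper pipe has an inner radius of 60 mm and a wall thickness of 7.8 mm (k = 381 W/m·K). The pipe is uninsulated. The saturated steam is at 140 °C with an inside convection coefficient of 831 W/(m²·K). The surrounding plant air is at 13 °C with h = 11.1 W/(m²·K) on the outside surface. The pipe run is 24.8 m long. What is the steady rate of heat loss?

Q ≈ 14700 W

For a radial system each layer contributes R = ln(r_out/r_in)/(2πkL); films add R = 1/(hA).
R_inner film = 1/(h_i·2πr₁L) = 1/(831×2π×0.06×24.8) = 1.287×10^-4 K/W
R_copper pipe wall = ln(67.8/60)/(2π×381×24.8) = 2.059×10^-6 K/W
R_outer film = 1/(h_o·2πr_oL) = 1/(11.1×2π×0.0678×24.8) = 0.008527 K/W
R_total = 0.008658 K/W
Q = ΔT/R_total = 127/0.008658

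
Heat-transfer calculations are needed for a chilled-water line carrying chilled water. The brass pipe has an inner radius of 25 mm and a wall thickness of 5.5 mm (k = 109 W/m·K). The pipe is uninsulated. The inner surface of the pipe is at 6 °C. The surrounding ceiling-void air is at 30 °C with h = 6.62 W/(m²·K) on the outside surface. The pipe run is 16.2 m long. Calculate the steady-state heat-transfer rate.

Radial resistances (cylindrical: R_cond = ln(r_o/r_i)/(2πkL), R_conv = 1/(h·2πrL)):
R_brass pipe wall = ln(30.5/25)/(2π×109×16.2) = 1.792×10^-5 K/W
R_outer film = 1/(h_o·2πr_oL) = 1/(6.62×2π×0.0305×16.2) = 0.04866 K/W
R_total = 0.04868 K/W
Q = ΔT/R_total = 24/0.04868

Q ≈ 493 W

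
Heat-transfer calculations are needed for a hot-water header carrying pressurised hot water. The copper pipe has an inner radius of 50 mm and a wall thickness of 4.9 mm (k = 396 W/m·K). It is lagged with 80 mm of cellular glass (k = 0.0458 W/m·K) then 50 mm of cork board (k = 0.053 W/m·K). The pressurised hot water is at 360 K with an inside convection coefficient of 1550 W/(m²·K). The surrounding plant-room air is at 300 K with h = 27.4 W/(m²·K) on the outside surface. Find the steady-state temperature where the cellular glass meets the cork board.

T ≈ 314 K

Treating each annulus and film as a series resistance:
R_inner film = 1/(h_i·2πr₁L) = 1/(1550×2π×0.05×1) = 0.002054 K/W
R_copper pipe wall = ln(54.9/50)/(2π×396×1) = 3.757×10^-5 K/W
R_cellular glass = ln(134.9/54.9)/(2π×0.0458×1) = 3.124 K/W
R_cork board = ln(184.9/134.9)/(2π×0.053×1) = 0.9468 K/W
R_outer film = 1/(h_o·2πr_oL) = 1/(27.4×2π×0.1849×1) = 0.03141 K/W
R_total = 4.104 K/W
Q = ΔT/R_total = 60/4.104
Q = 14.6 W/m
T_interface = T_inner − Q·ΣR(inner→interface) = 360 − 14.6×3.126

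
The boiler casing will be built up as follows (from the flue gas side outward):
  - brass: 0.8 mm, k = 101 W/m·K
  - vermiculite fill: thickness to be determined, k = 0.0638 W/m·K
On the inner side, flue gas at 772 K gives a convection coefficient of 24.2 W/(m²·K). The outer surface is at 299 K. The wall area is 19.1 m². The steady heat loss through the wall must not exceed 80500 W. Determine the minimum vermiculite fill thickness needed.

Treating each layer as a thermal resistance in series:
R_inner film = 1/(h_i·A) = 1/(24.2×19.1) = 0.002163 K/W
R_brass = L/(kA) = 0.0008/(101×19.1) = 4.147×10^-7 K/W
Sum of the known resistances R_other = 0.002164 K/W
Required total resistance R_tot = ΔT/Q_allow = 473/80500 = 0.005876 K/W
R_vermiculite fill = R_tot − R_other = 0.003712 K/W
L = R·k·A = 0.003712×0.0638×19.1

L ≈ 4.52 mm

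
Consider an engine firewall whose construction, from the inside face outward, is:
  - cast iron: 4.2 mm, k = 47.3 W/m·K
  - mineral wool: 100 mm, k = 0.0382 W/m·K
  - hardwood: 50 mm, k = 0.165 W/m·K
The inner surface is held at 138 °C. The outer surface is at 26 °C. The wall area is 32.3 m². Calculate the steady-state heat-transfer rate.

Thermal resistances in series:
R_cast iron = L/(kA) = 0.0042/(47.3×32.3) = 2.749×10^-6 K/W
R_mineral wool = L/(kA) = 0.1/(0.0382×32.3) = 0.08105 K/W
R_hardwood = L/(kA) = 0.05/(0.165×32.3) = 0.009382 K/W
R_total = 0.09043 K/W
Q = ΔT / R_total = 112 / 0.09043

Q ≈ 1240 W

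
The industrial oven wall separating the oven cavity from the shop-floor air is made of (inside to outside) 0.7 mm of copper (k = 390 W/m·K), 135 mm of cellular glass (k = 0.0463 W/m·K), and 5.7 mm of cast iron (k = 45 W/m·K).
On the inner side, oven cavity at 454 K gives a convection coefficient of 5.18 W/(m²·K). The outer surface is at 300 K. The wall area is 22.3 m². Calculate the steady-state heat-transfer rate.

Q ≈ 1100 W

Thermal resistances in series:
R_inner film = 1/(h_i·A) = 1/(5.18×22.3) = 0.008657 K/W
R_copper = L/(kA) = 0.0007/(390×22.3) = 8.049×10^-8 K/W
R_cellular glass = L/(kA) = 0.135/(0.0463×22.3) = 0.1308 K/W
R_cast iron = L/(kA) = 0.0057/(45×22.3) = 5.68×10^-6 K/W
R_total = 0.1394 K/W
Q = ΔT / R_total = 154 / 0.1394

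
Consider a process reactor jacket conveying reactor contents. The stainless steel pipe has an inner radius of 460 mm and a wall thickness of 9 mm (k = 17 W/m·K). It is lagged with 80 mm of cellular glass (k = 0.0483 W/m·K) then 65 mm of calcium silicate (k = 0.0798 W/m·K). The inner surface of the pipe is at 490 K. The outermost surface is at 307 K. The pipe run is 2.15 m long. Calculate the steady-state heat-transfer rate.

Q ≈ 530 W

For a radial system each layer contributes R = ln(r_out/r_in)/(2πkL); films add R = 1/(hA).
R_stainless steel pipe wall = ln(469/460)/(2π×17×2.15) = 8.437×10^-5 K/W
R_cellular glass = ln(549/469)/(2π×0.0483×2.15) = 0.2414 K/W
R_calcium silicate = ln(614/549)/(2π×0.0798×2.15) = 0.1038 K/W
R_total = 0.3453 K/W
Q = ΔT/R_total = 183/0.3453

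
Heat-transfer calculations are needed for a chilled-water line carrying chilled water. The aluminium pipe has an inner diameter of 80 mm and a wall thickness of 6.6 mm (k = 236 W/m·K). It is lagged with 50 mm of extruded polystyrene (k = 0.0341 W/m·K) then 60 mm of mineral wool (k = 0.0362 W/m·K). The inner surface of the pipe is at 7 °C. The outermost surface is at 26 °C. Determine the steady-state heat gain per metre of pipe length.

q′ ≈ 3.44 W/m

For a radial system each layer contributes R = ln(r_out/r_in)/(2πkL); films add R = 1/(hA).
R_aluminium pipe wall = ln(46.6/40)/(2π×236×1) = 1.03×10^-4 K/W
R_extruded polystyrene = ln(96.6/46.6)/(2π×0.0341×1) = 3.402 K/W
R_mineral wool = ln(156.6/96.6)/(2π×0.0362×1) = 2.124 K/W
R_total = 5.527 K/W
Q = ΔT/R_total = 19/5.527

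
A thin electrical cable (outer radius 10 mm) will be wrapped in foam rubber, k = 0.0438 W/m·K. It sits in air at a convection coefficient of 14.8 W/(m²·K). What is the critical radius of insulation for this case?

r_cr ≈ 2.96 mm

For a cylinder r_cr = k/h = 0.0438/14.8
r_cr = 2.96 mm; since the bare radius (10 mm) is above r_cr, any added insulation will reduce heat loss.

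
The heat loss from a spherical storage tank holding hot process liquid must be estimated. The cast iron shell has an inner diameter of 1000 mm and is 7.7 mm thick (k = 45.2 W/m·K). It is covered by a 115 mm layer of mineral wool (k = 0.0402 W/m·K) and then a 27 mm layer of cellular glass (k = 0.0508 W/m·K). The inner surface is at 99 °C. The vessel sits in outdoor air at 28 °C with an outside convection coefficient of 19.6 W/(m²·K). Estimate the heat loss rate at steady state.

For a spherical shell R = (1/r₁ − 1/r₂)/(4πk); film R = 1/(h·4πr²). In series:
R_cast iron shell = (1/0.5 − 1/0.5077)/(4π×45.2) = 5.34×10^-5 K/W
R_mineral wool = (1/0.5077 − 1/0.6227)/(4π×0.0402) = 0.7201 K/W
R_cellular glass = (1/0.6227 − 1/0.6497)/(4π×0.0508) = 0.1045 K/W
R_outer film = 1/(h·4πr_o²) = 1/(19.6×4π×0.6497²) = 0.009619 K/W
R_total = 0.8343 K/W
Q = ΔT/R_total = 71/0.8343

Q ≈ 85.1 W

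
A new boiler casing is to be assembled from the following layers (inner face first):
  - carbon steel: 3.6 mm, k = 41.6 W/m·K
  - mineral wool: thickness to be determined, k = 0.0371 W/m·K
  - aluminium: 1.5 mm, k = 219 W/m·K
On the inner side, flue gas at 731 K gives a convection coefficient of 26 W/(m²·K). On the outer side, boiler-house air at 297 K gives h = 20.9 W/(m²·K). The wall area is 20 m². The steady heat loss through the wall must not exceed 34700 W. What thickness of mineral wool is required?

L ≈ 6.07 mm

Thermal resistances in series:
R_inner film = 1/(h_i·A) = 1/(26×20) = 0.001923 K/W
R_carbon steel = L/(kA) = 0.0036/(41.6×20) = 4.327×10^-6 K/W
R_aluminium = L/(kA) = 0.0015/(219×20) = 3.425×10^-7 K/W
R_outer film = 1/(h_o·A) = 1/(20.9×20) = 0.002392 K/W
Sum of the known resistances R_other = 0.00432 K/W
Required total resistance R_tot = ΔT/Q_allow = 434/34700 = 0.01251 K/W
R_mineral wool = R_tot − R_other = 0.008187 K/W
L = R·k·A = 0.008187×0.0371×20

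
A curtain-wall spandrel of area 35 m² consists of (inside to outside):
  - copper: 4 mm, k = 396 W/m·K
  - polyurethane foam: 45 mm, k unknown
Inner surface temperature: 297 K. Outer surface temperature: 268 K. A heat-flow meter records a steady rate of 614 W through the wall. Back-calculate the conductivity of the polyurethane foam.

Model the wall as resistances in series:
R_copper = L/(kA) = 0.004/(396×35) = 2.886×10^-7 K/W
Sum of known resistances R_other = 2.886×10^-7 K/W
Total R = ΔT/Q = 29/614 = 0.04723 K/W
R_polyurethane foam = R_total − R_other = 0.04723 K/W
k = L/(R·A) = 0.045/(0.04723×35)

k ≈ 0.0272 W/(m·K)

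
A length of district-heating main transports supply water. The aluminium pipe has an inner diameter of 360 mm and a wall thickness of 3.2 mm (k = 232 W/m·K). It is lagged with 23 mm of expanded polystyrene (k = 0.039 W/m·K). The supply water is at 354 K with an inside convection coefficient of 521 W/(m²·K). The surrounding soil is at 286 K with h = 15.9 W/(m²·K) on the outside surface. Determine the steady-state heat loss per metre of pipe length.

q′ ≈ 128 W/m

Treating each annulus and film as a series resistance:
R_inner film = 1/(h_i·2πr₁L) = 1/(521×2π×0.18×1) = 0.001697 K/W
R_aluminium pipe wall = ln(183.2/180)/(2π×232×1) = 1.209×10^-5 K/W
R_expanded polystyrene = ln(206.2/183.2)/(2π×0.039×1) = 0.4826 K/W
R_outer film = 1/(h_o·2πr_oL) = 1/(15.9×2π×0.2062×1) = 0.04854 K/W
R_total = 0.5329 K/W
Q = ΔT/R_total = 68/0.5329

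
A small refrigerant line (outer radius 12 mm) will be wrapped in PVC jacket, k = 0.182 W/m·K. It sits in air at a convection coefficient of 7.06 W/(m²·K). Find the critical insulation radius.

r_cr ≈ 25.8 mm

For a cylinder r_cr = k/h = 0.182/7.06
r_cr = 25.8 mm; since the bare radius (12 mm) is below r_cr, adding a thin layer of insulation will *increase* heat loss.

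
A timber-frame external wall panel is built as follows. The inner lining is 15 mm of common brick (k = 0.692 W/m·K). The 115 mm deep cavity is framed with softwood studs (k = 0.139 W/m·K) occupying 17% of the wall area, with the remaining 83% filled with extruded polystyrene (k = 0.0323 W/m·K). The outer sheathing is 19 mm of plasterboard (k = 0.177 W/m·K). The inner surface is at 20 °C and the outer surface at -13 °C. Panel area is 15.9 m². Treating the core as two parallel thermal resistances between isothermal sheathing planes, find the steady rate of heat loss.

Q ≈ 218 W

Sheathing layers in series; stud and cavity paths in parallel between them.
R_inner = 0.015/(0.692×15.9) = 0.001363 K/W
R_stud  = 0.115/(0.139×0.17×15.9) = 0.3061 K/W
R_cav   = 0.115/(0.0323×0.83×15.9) = 0.2698 K/W
1/R_core = 1/R_stud + 1/R_cav → R_core = 0.1434 K/W
R_outer = 0.019/(0.177×15.9) = 0.006751 K/W
R_total = 0.1515 K/W
Q = ΔT/R_total = 33/0.1515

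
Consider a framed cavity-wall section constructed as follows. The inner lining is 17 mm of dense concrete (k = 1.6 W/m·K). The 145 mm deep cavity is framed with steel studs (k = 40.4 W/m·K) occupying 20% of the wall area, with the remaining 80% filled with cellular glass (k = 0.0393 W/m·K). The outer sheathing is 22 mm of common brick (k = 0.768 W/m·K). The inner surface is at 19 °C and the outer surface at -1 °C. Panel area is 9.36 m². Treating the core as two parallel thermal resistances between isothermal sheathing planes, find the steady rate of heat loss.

Sheathing layers in series; stud and cavity paths in parallel between them.
R_inner = 0.017/(1.6×9.36) = 0.001135 K/W
R_stud  = 0.145/(40.4×0.2×9.36) = 0.001917 K/W
R_cav   = 0.145/(0.0393×0.8×9.36) = 0.4927 K/W
1/R_core = 1/R_stud + 1/R_cav → R_core = 0.00191 K/W
R_outer = 0.022/(0.768×9.36) = 0.00306 K/W
R_total = 0.006105 K/W
Q = ΔT/R_total = 20/0.006105

Q ≈ 3280 W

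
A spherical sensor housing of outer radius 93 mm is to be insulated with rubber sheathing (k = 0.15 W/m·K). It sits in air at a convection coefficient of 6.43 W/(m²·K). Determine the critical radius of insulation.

r_cr ≈ 46.7 mm

For a sphere r_cr = 2k/h = 2×0.15/6.43
r_cr = 46.7 mm; since the bare radius (93 mm) is above r_cr, any added insulation will reduce heat loss.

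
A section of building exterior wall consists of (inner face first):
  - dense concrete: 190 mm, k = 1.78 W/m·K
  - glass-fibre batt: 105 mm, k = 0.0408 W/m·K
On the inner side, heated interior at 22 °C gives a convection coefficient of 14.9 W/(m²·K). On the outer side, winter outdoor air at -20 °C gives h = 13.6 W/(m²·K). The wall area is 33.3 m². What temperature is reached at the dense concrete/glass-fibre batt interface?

Using the resistance-network approach (series):
R_inner film = 1/(h_i·A) = 1/(14.9×33.3) = 0.002015 K/W
R_dense concrete = L/(kA) = 0.19/(1.78×33.3) = 0.003205 K/W
R_glass-fibre batt = L/(kA) = 0.105/(0.0408×33.3) = 0.07728 K/W
R_outer film = 1/(h_o·A) = 1/(13.6×33.3) = 0.002208 K/W
R_total = 0.08471 K/W;  Q = ΔT/R_total = 42/0.08471 = 495.8 W
T_interface = T_inner − Q·ΣR(inner→interface) = 22 − 496×0.005221

T ≈ 19.4 °C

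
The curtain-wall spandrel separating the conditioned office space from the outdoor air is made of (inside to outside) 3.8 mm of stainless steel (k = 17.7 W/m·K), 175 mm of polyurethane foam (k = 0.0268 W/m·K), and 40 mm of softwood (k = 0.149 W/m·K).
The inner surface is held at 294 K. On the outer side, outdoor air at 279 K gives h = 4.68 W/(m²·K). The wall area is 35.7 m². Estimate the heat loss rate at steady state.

Series thermal resistances:
R_stainless steel = L/(kA) = 0.0038/(17.7×35.7) = 6.014×10^-6 K/W
R_polyurethane foam = L/(kA) = 0.175/(0.0268×35.7) = 0.1829 K/W
R_softwood = L/(kA) = 0.04/(0.149×35.7) = 0.00752 K/W
R_outer film = 1/(h_o·A) = 1/(4.68×35.7) = 0.005985 K/W
R_total = 0.1964 K/W
Q = ΔT / R_total = 15 / 0.1964

Q ≈ 76.4 W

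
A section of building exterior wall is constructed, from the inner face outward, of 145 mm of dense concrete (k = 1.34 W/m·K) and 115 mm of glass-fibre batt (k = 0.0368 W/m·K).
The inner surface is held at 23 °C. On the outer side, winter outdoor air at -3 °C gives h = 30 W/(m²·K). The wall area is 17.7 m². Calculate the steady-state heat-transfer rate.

Q ≈ 141 W

Series thermal resistances:
R_dense concrete = L/(kA) = 0.145/(1.34×17.7) = 0.006114 K/W
R_glass-fibre batt = L/(kA) = 0.115/(0.0368×17.7) = 0.1766 K/W
R_outer film = 1/(h_o·A) = 1/(30×17.7) = 0.001883 K/W
R_total = 0.1846 K/W
Q = ΔT / R_total = 26 / 0.1846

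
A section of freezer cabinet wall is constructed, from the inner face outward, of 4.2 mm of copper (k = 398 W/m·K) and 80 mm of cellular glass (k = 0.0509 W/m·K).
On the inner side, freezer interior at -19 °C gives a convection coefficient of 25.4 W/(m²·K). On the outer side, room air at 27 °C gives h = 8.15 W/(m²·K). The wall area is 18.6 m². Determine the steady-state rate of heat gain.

Series thermal resistances:
R_inner film = 1/(h_i·A) = 1/(25.4×18.6) = 0.002117 K/W
R_copper = L/(kA) = 0.0042/(398×18.6) = 5.674×10^-7 K/W
R_cellular glass = L/(kA) = 0.08/(0.0509×18.6) = 0.0845 K/W
R_outer film = 1/(h_o·A) = 1/(8.15×18.6) = 0.006597 K/W
R_total = 0.09321 K/W
Q = ΔT / R_total = 46 / 0.09321

Q ≈ 493 W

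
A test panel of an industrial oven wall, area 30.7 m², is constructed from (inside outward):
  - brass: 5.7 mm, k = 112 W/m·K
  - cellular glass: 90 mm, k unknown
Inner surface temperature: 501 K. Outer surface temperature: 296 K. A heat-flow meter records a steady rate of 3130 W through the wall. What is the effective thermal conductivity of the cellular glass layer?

k ≈ 0.0448 W/(m·K)

Model the wall as resistances in series:
R_brass = L/(kA) = 0.0057/(112×30.7) = 1.658×10^-6 K/W
Sum of known resistances R_other = 1.658×10^-6 K/W
Total R = ΔT/Q = 205/3130 = 0.0655 K/W
R_cellular glass = R_total − R_other = 0.06549 K/W
k = L/(R·A) = 0.09/(0.06549×30.7)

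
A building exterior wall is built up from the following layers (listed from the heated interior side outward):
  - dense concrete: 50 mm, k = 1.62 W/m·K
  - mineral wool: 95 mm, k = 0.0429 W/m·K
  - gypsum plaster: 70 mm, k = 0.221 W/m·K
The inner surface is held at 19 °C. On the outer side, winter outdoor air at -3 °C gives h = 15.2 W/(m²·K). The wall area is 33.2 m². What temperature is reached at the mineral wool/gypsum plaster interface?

Series thermal resistances:
R_dense concrete = L/(kA) = 0.05/(1.62×33.2) = 9.296×10^-4 K/W
R_mineral wool = L/(kA) = 0.095/(0.0429×33.2) = 0.0667 K/W
R_gypsum plaster = L/(kA) = 0.07/(0.221×33.2) = 0.00954 K/W
R_outer film = 1/(h_o·A) = 1/(15.2×33.2) = 0.001982 K/W
R_total = 0.07915 K/W;  Q = ΔT/R_total = 22/0.07915 = 277.9 W
T_interface = T_inner − Q·ΣR(inner→interface) = 19 − 278×0.06763

T ≈ 0.203 °C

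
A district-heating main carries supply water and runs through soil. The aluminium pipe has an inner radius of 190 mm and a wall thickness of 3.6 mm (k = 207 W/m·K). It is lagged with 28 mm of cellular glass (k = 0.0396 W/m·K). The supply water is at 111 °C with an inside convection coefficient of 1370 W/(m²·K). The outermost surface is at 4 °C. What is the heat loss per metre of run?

q′ ≈ 197 W/m

Radial resistances (cylindrical: R_cond = ln(r_o/r_i)/(2πkL), R_conv = 1/(h·2πrL)):
R_inner film = 1/(h_i·2πr₁L) = 1/(1370×2π×0.19×1) = 6.114×10^-4 K/W
R_aluminium pipe wall = ln(193.6/190)/(2π×207×1) = 1.443×10^-5 K/W
R_cellular glass = ln(221.6/193.6)/(2π×0.0396×1) = 0.5429 K/W
R_total = 0.5435 K/W
Q = ΔT/R_total = 107/0.5435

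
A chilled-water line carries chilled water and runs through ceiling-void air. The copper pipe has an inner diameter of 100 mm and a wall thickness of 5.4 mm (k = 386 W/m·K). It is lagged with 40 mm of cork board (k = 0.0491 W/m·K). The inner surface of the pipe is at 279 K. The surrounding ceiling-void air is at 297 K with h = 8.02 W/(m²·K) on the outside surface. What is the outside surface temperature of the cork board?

Radial resistances (cylindrical: R_cond = ln(r_o/r_i)/(2πkL), R_conv = 1/(h·2πrL)):
R_copper pipe wall = ln(55.4/50)/(2π×386×1) = 4.229×10^-5 K/W
R_cork board = ln(95.4/55.4)/(2π×0.0491×1) = 1.762 K/W
R_outer film = 1/(h_o·2πr_oL) = 1/(8.02×2π×0.0954×1) = 0.208 K/W
R_total = 1.97 K/W
Q = ΔT/R_total = 18/1.97
Q = 9.14 W/m
T_interface = T_inner + Q·ΣR(inner→interface) = 279 + 9.14×1.762

T ≈ 295 K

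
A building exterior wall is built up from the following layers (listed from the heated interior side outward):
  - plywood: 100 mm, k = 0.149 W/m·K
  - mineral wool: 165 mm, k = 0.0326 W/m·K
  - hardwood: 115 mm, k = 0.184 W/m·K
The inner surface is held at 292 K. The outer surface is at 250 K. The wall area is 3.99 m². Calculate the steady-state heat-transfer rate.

Thermal resistances in series:
R_plywood = L/(kA) = 0.1/(0.149×3.99) = 0.1682 K/W
R_mineral wool = L/(kA) = 0.165/(0.0326×3.99) = 1.269 K/W
R_hardwood = L/(kA) = 0.115/(0.184×3.99) = 0.1566 K/W
R_total = 1.593 K/W
Q = ΔT / R_total = 42 / 1.593

Q ≈ 26.4 W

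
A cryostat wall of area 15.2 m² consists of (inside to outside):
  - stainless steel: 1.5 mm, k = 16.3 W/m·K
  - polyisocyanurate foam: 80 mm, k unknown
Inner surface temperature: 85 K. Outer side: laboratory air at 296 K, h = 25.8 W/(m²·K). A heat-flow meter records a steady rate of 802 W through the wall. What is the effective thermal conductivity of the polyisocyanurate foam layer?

Treating each layer as a thermal resistance in series:
R_stainless steel = L/(kA) = 0.0015/(16.3×15.2) = 6.054×10^-6 K/W
R_outer film = 1/(h_o·A) = 1/(25.8×15.2) = 0.00255 K/W
Sum of known resistances R_other = 0.002556 K/W
Total R = ΔT/Q = 211/802 = 0.2631 K/W
R_polyisocyanurate foam = R_total − R_other = 0.2605 K/W
k = L/(R·A) = 0.08/(0.2605×15.2)

k ≈ 0.0202 W/(m·K)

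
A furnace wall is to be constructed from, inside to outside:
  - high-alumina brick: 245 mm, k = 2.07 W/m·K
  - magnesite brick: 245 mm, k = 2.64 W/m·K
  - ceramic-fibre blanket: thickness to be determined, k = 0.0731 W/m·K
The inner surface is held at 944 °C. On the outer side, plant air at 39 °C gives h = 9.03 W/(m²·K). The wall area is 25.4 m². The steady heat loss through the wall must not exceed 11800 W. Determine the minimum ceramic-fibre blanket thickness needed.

Model the wall as resistances in series:
R_high-alumina brick = L/(kA) = 0.245/(2.07×25.4) = 0.00466 K/W
R_magnesite brick = L/(kA) = 0.245/(2.64×25.4) = 0.003654 K/W
R_outer film = 1/(h_o·A) = 1/(9.03×25.4) = 0.00436 K/W
Sum of the known resistances R_other = 0.01267 K/W
Required total resistance R_tot = ΔT/Q_allow = 905/11800 = 0.07669 K/W
R_ceramic-fibre blanket = R_tot − R_other = 0.06402 K/W
L = R·k·A = 0.06402×0.0731×25.4

L ≈ 119 mm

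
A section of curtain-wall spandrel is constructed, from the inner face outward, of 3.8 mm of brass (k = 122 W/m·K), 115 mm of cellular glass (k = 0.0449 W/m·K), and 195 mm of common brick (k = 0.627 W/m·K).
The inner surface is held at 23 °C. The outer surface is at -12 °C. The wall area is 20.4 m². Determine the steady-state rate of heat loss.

Q ≈ 249 W

Model the wall as resistances in series:
R_brass = L/(kA) = 0.0038/(122×20.4) = 1.527×10^-6 K/W
R_cellular glass = L/(kA) = 0.115/(0.0449×20.4) = 0.1256 K/W
R_common brick = L/(kA) = 0.195/(0.627×20.4) = 0.01525 K/W
R_total = 0.1408 K/W
Q = ΔT / R_total = 35 / 0.1408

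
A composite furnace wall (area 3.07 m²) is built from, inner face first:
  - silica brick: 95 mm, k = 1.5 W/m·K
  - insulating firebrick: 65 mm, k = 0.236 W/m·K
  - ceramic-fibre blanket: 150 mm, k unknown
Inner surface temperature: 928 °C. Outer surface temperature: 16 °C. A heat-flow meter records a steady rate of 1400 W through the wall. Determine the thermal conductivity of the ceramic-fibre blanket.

k ≈ 0.0903 W/(m·K)

Series thermal resistances:
R_silica brick = L/(kA) = 0.095/(1.5×3.07) = 0.02063 K/W
R_insulating firebrick = L/(kA) = 0.065/(0.236×3.07) = 0.08971 K/W
Sum of known resistances R_other = 0.1103 K/W
Total R = ΔT/Q = 912/1400 = 0.6514 K/W
R_ceramic-fibre blanket = R_total − R_other = 0.5411 K/W
k = L/(R·A) = 0.15/(0.5411×3.07)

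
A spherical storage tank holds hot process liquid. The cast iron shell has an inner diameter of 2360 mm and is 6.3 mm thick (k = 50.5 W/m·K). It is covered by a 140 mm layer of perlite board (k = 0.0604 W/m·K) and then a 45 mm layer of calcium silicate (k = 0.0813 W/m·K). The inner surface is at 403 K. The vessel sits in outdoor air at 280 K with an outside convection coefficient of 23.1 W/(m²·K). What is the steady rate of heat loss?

Each spherical layer contributes R = (1/r_i − 1/r_o)/(4πk):
R_cast iron shell = (1/1.18 − 1/1.1863)/(4π×50.5) = 7.092×10^-6 K/W
R_perlite board = (1/1.1863 − 1/1.3263)/(4π×0.0604) = 0.1172 K/W
R_calcium silicate = (1/1.3263 − 1/1.3713)/(4π×0.0813) = 0.02422 K/W
R_outer film = 1/(h·4πr_o²) = 1/(23.1×4π×1.3713²) = 0.001832 K/W
R_total = 0.1433 K/W
Q = ΔT/R_total = 123/0.1433

Q ≈ 858 W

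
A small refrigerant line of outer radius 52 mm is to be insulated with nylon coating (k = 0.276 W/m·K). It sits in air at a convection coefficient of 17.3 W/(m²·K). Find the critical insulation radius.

r_cr ≈ 16 mm

For a cylinder r_cr = k/h = 0.276/17.3
r_cr = 16 mm; since the bare radius (52 mm) is above r_cr, any added insulation will reduce heat loss.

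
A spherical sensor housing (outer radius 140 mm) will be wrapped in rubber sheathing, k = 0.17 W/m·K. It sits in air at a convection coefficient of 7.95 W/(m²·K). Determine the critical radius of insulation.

For a sphere r_cr = 2k/h = 2×0.17/7.95
r_cr = 42.8 mm; since the bare radius (140 mm) is above r_cr, any added insulation will reduce heat loss.

r_cr ≈ 42.8 mm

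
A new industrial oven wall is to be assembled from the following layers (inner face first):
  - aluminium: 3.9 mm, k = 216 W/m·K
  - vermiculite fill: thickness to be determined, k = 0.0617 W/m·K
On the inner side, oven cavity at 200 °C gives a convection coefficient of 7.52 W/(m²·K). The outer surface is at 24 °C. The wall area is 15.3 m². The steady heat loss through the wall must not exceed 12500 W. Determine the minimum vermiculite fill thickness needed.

Thermal resistances in series:
R_inner film = 1/(h_i·A) = 1/(7.52×15.3) = 0.008691 K/W
R_aluminium = L/(kA) = 0.0039/(216×15.3) = 1.18×10^-6 K/W
Sum of the known resistances R_other = 0.008693 K/W
Required total resistance R_tot = ΔT/Q_allow = 176/12500 = 0.01408 K/W
R_vermiculite fill = R_tot − R_other = 0.005387 K/W
L = R·k·A = 0.005387×0.0617×15.3

L ≈ 5.09 mm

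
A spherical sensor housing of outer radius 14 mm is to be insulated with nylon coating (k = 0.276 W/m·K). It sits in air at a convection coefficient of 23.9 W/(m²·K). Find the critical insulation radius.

r_cr ≈ 23.1 mm

For a sphere r_cr = 2k/h = 2×0.276/23.9
r_cr = 23.1 mm; since the bare radius (14 mm) is below r_cr, adding a thin layer of insulation will *increase* heat loss.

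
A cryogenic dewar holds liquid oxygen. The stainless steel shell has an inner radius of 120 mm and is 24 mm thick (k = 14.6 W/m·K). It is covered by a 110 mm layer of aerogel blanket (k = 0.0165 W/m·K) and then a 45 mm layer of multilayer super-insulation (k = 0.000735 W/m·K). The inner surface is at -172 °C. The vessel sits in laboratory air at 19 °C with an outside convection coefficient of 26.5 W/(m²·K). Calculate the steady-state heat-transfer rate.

Q ≈ 2.43 W

For a spherical shell R = (1/r₁ − 1/r₂)/(4πk); film R = 1/(h·4πr²). In series:
R_stainless steel shell = (1/0.12 − 1/0.144)/(4π×14.6) = 0.00757 K/W
R_aerogel blanket = (1/0.144 − 1/0.254)/(4π×0.0165) = 14.5 K/W
R_multilayer super-insulation = (1/0.254 − 1/0.299)/(4π×0.000735) = 64.15 K/W
R_outer film = 1/(h·4πr_o²) = 1/(26.5×4π×0.299²) = 0.03359 K/W
R_total = 78.7 K/W
Q = ΔT/R_total = 191/78.7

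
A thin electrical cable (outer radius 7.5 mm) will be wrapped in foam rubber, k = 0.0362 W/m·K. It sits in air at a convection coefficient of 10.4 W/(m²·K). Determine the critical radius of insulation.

r_cr ≈ 3.48 mm

For a cylinder r_cr = k/h = 0.0362/10.4
r_cr = 3.48 mm; since the bare radius (7.5 mm) is above r_cr, any added insulation will reduce heat loss.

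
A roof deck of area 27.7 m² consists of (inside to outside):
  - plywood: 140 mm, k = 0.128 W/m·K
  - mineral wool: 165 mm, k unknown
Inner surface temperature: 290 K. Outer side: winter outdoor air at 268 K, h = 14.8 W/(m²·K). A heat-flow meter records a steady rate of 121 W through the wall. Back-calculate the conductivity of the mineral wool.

Using the resistance-network approach (series):
R_plywood = L/(kA) = 0.14/(0.128×27.7) = 0.03949 K/W
R_outer film = 1/(h_o·A) = 1/(14.8×27.7) = 0.002439 K/W
Sum of known resistances R_other = 0.04192 K/W
Total R = ΔT/Q = 22/121 = 0.1818 K/W
R_mineral wool = R_total − R_other = 0.1399 K/W
k = L/(R·A) = 0.165/(0.1399×27.7)

k ≈ 0.0426 W/(m·K)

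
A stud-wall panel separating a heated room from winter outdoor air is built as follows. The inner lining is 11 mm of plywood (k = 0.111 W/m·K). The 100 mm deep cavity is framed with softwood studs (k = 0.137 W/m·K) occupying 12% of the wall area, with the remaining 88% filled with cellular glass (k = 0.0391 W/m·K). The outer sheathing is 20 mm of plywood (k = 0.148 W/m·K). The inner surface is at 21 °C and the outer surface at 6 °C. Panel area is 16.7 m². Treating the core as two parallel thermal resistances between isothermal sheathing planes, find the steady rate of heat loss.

Q ≈ 114 W

Sheathing layers in series; stud and cavity paths in parallel between them.
R_inner = 0.011/(0.111×16.7) = 0.005934 K/W
R_stud  = 0.1/(0.137×0.12×16.7) = 0.3642 K/W
R_cav   = 0.1/(0.0391×0.88×16.7) = 0.174 K/W
1/R_core = 1/R_stud + 1/R_cav → R_core = 0.1178 K/W
R_outer = 0.02/(0.148×16.7) = 0.008092 K/W
R_total = 0.1318 K/W
Q = ΔT/R_total = 15/0.1318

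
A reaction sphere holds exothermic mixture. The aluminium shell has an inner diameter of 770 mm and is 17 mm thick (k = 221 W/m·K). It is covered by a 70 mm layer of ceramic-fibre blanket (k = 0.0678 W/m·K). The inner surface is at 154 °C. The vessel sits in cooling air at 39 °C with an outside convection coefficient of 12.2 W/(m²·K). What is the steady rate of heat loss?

Q ≈ 249 W

For a spherical shell R = (1/r₁ − 1/r₂)/(4πk); film R = 1/(h·4πr²). In series:
R_aluminium shell = (1/0.385 − 1/0.402)/(4π×221) = 3.955×10^-5 K/W
R_ceramic-fibre blanket = (1/0.402 − 1/0.472)/(4π×0.0678) = 0.433 K/W
R_outer film = 1/(h·4πr_o²) = 1/(12.2×4π×0.472²) = 0.02928 K/W
R_total = 0.4623 K/W
Q = ΔT/R_total = 115/0.4623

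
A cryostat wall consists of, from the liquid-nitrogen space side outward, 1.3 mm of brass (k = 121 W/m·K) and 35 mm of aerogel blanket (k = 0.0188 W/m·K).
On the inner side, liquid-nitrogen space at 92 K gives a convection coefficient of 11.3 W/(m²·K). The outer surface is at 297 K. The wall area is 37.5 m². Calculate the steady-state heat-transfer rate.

Series thermal resistances:
R_inner film = 1/(h_i·A) = 1/(11.3×37.5) = 0.00236 K/W
R_brass = L/(kA) = 0.0013/(121×37.5) = 2.865×10^-7 K/W
R_aerogel blanket = L/(kA) = 0.035/(0.0188×37.5) = 0.04965 K/W
R_total = 0.05201 K/W
Q = ΔT / R_total = 205 / 0.05201

Q ≈ 3940 W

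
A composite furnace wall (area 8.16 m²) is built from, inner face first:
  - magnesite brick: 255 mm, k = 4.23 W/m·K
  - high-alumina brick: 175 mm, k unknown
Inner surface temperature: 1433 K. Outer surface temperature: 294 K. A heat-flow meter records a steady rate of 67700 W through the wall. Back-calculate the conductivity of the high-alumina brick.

Using the resistance-network approach (series):
R_magnesite brick = L/(kA) = 0.255/(4.23×8.16) = 0.007388 K/W
Sum of known resistances R_other = 0.007388 K/W
Total R = ΔT/Q = 1139/67700 = 0.01682 K/W
R_high-alumina brick = R_total − R_other = 0.009437 K/W
k = L/(R·A) = 0.175/(0.009437×8.16)

k ≈ 2.27 W/(m·K)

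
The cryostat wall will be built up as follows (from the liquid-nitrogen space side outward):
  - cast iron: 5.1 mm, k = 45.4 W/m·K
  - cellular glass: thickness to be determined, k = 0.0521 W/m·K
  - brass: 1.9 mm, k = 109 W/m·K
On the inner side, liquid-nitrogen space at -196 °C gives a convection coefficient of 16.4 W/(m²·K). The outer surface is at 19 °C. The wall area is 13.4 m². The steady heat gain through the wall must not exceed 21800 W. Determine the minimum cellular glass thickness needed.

Model the wall as resistances in series:
R_inner film = 1/(h_i·A) = 1/(16.4×13.4) = 0.00455 K/W
R_cast iron = L/(kA) = 0.0051/(45.4×13.4) = 8.383×10^-6 K/W
R_brass = L/(kA) = 0.0019/(109×13.4) = 1.301×10^-6 K/W
Sum of the known resistances R_other = 0.00456 K/W
Required total resistance R_tot = ΔT/Q_allow = 215/21800 = 0.009862 K/W
R_cellular glass = R_tot − R_other = 0.005302 K/W
L = R·k·A = 0.005302×0.0521×13.4

L ≈ 3.7 mm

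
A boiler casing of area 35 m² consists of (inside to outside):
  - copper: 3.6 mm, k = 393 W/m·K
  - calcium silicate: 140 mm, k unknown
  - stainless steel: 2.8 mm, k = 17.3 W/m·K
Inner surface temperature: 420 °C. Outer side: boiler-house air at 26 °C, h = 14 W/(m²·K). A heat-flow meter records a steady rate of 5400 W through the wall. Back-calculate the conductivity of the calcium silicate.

k ≈ 0.0564 W/(m·K)

Series thermal resistances:
R_copper = L/(kA) = 0.0036/(393×35) = 2.617×10^-7 K/W
R_stainless steel = L/(kA) = 0.0028/(17.3×35) = 4.624×10^-6 K/W
R_outer film = 1/(h_o·A) = 1/(14×35) = 0.002041 K/W
Sum of known resistances R_other = 0.002046 K/W
Total R = ΔT/Q = 394/5400 = 0.07296 K/W
R_calcium silicate = R_total − R_other = 0.07092 K/W
k = L/(R·A) = 0.14/(0.07092×35)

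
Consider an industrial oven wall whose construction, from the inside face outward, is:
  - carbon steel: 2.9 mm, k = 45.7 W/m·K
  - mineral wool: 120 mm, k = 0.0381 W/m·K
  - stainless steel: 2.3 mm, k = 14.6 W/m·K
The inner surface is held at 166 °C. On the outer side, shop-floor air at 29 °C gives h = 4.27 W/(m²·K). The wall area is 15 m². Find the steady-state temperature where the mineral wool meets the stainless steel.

Model the wall as resistances in series:
R_carbon steel = L/(kA) = 0.0029/(45.7×15) = 4.23×10^-6 K/W
R_mineral wool = L/(kA) = 0.12/(0.0381×15) = 0.21 K/W
R_stainless steel = L/(kA) = 0.0023/(14.6×15) = 1.05×10^-5 K/W
R_outer film = 1/(h_o·A) = 1/(4.27×15) = 0.01561 K/W
R_total = 0.2256 K/W;  Q = ΔT/R_total = 137/0.2256 = 607.3 W
T_interface = T_inner − Q·ΣR(inner→interface) = 166 − 607×0.21

T ≈ 38.5 °C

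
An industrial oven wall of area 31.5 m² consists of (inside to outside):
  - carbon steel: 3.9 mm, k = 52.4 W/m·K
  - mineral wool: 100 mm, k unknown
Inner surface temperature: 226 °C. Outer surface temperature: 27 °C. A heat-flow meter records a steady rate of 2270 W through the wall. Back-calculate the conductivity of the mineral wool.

k ≈ 0.0362 W/(m·K)

Treating each layer as a thermal resistance in series:
R_carbon steel = L/(kA) = 0.0039/(52.4×31.5) = 2.363×10^-6 K/W
Sum of known resistances R_other = 2.363×10^-6 K/W
Total R = ΔT/Q = 199/2270 = 0.08767 K/W
R_mineral wool = R_total − R_other = 0.08766 K/W
k = L/(R·A) = 0.1/(0.08766×31.5)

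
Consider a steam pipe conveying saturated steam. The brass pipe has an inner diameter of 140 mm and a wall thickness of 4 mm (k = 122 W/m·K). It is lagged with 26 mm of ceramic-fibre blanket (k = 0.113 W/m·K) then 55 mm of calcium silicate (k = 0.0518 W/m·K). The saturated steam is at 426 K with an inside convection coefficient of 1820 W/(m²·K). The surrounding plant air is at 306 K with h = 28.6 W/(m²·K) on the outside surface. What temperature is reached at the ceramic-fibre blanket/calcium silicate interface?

T ≈ 398 K

For a radial system each layer contributes R = ln(r_out/r_in)/(2πkL); films add R = 1/(hA).
R_inner film = 1/(h_i·2πr₁L) = 1/(1820×2π×0.07×1) = 0.001249 K/W
R_brass pipe wall = ln(74/70)/(2π×122×1) = 7.249×10^-5 K/W
R_ceramic-fibre blanket = ln(100/74)/(2π×0.113×1) = 0.4241 K/W
R_calcium silicate = ln(155/100)/(2π×0.0518×1) = 1.347 K/W
R_outer film = 1/(h_o·2πr_oL) = 1/(28.6×2π×0.155×1) = 0.0359 K/W
R_total = 1.808 K/W
Q = ΔT/R_total = 120/1.808
Q = 66.4 W/m
T_interface = T_inner − Q·ΣR(inner→interface) = 426 − 66.4×0.4254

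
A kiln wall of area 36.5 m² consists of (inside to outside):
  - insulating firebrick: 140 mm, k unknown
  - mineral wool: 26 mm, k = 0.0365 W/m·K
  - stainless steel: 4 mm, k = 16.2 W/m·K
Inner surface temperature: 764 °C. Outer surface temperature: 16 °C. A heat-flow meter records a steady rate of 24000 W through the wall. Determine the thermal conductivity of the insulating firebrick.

k ≈ 0.329 W/(m·K)

Using the resistance-network approach (series):
R_mineral wool = L/(kA) = 0.026/(0.0365×36.5) = 0.01952 K/W
R_stainless steel = L/(kA) = 0.004/(16.2×36.5) = 6.765×10^-6 K/W
Sum of known resistances R_other = 0.01952 K/W
Total R = ΔT/Q = 748/24000 = 0.03117 K/W
R_insulating firebrick = R_total − R_other = 0.01164 K/W
k = L/(R·A) = 0.14/(0.01164×36.5)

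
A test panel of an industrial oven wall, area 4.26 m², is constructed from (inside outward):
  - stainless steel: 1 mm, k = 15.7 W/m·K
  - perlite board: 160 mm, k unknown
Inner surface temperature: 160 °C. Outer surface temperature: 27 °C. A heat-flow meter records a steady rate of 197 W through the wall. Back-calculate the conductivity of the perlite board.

Thermal resistances in series:
R_stainless steel = L/(kA) = 0.001/(15.7×4.26) = 1.495×10^-5 K/W
Sum of known resistances R_other = 1.495×10^-5 K/W
Total R = ΔT/Q = 133/197 = 0.6751 K/W
R_perlite board = R_total − R_other = 0.6751 K/W
k = L/(R·A) = 0.16/(0.6751×4.26)

k ≈ 0.0556 W/(m·K)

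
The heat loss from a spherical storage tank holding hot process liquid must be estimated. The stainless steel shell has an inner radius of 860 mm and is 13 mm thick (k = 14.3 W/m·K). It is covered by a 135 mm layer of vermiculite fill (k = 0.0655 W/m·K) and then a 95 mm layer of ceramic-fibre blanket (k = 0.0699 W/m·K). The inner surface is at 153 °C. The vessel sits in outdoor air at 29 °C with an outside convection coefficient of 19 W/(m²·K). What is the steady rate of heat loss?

Q ≈ 432 W

Each spherical layer contributes R = (1/r_i − 1/r_o)/(4πk):
R_stainless steel shell = (1/0.86 − 1/0.873)/(4π×14.3) = 9.636×10^-5 K/W
R_vermiculite fill = (1/0.873 − 1/1.008)/(4π×0.0655) = 0.1864 K/W
R_ceramic-fibre blanket = (1/1.008 − 1/1.103)/(4π×0.0699) = 0.09727 K/W
R_outer film = 1/(h·4πr_o²) = 1/(19×4π×1.103²) = 0.003443 K/W
R_total = 0.2872 K/W
Q = ΔT/R_total = 124/0.2872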